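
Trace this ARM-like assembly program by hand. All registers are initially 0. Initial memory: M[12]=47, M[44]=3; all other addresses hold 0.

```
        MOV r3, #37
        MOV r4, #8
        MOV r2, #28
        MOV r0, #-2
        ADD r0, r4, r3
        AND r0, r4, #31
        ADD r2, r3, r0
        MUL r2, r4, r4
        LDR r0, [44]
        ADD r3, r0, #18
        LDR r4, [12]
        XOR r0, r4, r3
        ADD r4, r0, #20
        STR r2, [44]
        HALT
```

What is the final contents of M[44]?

r3=37
r4=8
r2=28
r0=-2
r0=8+37=45
r0=8&31=8
r2=37+8=45
r2=8*8=64
r0=M[44]=3
r3=3+18=21
r4=M[12]=47
r0=47^21=58
r4=58+20=78
STR r2, [44] → M[44]=64
halt.

64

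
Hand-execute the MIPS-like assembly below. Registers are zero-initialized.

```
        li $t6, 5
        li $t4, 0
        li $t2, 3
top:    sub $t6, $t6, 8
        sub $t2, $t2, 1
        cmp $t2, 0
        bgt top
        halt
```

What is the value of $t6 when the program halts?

after li $t6, 5: $t6=5
after li $t4, 0: $t4=0
after li $t2, 3: $t2=3
after sub $t6, $t6, 8: $t6=5-8=-3
after sub $t2, $t2, 1: $t2=3-1=2
cmp $t2, 0  (cmp 2,0)
bgt top: taken
after sub $t6, $t6, 8: $t6=(-3)-8=-11
after sub $t2, $t2, 1: $t2=2-1=1
cmp $t2, 0  (cmp 1,0)
bgt top: taken
after sub $t6, $t6, 8: $t6=(-11)-8=-19
after sub $t2, $t2, 1: $t2=1-1=0
cmp $t2, 0  (cmp 0,0)
bgt top: not taken
halt.

-19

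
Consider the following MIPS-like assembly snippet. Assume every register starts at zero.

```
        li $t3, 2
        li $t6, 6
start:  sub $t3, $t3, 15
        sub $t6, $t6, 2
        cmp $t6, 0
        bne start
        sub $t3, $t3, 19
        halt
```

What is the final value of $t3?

-62

li $t3, 2 → $t3=2
li $t6, 6 → $t6=6
sub $t3, $t3, 15 → $t3=2-15=-13
sub $t6, $t6, 2 → $t6=6-2=4
cmp $t6, 0  (cmp 4,0)
bne start: taken
sub $t3, $t3, 15 → $t3=(-13)-15=-28
sub $t6, $t6, 2 → $t6=4-2=2
cmp $t6, 0  (cmp 2,0)
bne start: taken
sub $t3, $t3, 15 → $t3=(-28)-15=-43
sub $t6, $t6, 2 → $t6=2-2=0
cmp $t6, 0  (cmp 0,0)
bne start: not taken
sub $t3, $t3, 19 → $t3=(-43)-19=-62
halt.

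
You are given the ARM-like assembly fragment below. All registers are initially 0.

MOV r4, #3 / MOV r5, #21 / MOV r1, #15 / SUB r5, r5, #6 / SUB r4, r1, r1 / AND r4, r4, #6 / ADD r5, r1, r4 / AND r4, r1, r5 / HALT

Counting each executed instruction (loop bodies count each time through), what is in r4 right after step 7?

after MOV r4, #3: r4=3
after MOV r5, #21: r5=21
after MOV r1, #15: r1=15
after SUB r5, r5, #6: r5=21-6=15
after SUB r4, r1, r1: r4=15-15=0
after AND r4, r4, #6: r4=0&6=0
after ADD r5, r1, r4: r5=15+0=15
After step 7: r4 = 0.

0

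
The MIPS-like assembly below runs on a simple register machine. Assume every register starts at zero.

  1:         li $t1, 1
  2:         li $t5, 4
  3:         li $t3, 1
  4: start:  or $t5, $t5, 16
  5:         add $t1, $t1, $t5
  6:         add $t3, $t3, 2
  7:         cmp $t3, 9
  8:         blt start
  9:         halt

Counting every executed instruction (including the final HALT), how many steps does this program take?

24

$t1=1
$t5=4
$t3=1
$t5=4|16=20
$t1=1+20=21
$t3=1+2=3
cmp $t3, 9  (cmp 3,9)
blt start: taken
$t5=20|16=20
$t1=21+20=41
$t3=3+2=5
cmp $t3, 9  (cmp 5,9)
blt start: taken
$t5=20|16=20
$t1=41+20=61
$t3=5+2=7
cmp $t3, 9  (cmp 7,9)
blt start: taken
$t5=20|16=20
$t1=61+20=81
$t3=7+2=9
cmp $t3, 9  (cmp 9,9)
blt start: not taken
halt.
Total executed instructions: 24.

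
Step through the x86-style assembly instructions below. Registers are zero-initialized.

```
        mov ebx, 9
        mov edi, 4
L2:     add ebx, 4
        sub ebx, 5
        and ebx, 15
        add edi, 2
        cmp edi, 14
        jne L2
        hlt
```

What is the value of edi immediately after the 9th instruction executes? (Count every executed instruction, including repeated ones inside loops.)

ebx=9
edi=4
ebx=9+4=13
ebx=13-5=8
ebx=8&15=8
edi=4+2=6
cmp edi, 14  (cmp 6,14)
jne L2: taken
ebx=8+4=12
After step 9: edi = 6.

6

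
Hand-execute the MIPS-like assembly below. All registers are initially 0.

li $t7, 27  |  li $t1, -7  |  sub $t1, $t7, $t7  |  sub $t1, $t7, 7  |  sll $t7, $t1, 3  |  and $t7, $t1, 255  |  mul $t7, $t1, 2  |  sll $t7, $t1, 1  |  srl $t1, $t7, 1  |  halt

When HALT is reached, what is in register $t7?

after li $t7, 27: $t7=27
after li $t1, -7: $t1=-7
after sub $t1, $t7, $t7: $t1=27-27=0
after sub $t1, $t7, 7: $t1=27-7=20
after sll $t7, $t1, 3: $t7=20<<3=160
after and $t7, $t1, 255: $t7=20&255=20
after mul $t7, $t1, 2: $t7=20*2=40
after sll $t7, $t1, 1: $t7=20<<1=40
after srl $t1, $t7, 1: $t1=40>>1=20
halt.

40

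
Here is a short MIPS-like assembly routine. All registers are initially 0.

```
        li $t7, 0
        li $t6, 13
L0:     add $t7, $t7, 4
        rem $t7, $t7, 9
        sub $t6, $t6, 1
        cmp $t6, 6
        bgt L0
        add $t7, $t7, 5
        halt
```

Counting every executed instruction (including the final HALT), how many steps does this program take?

39

li $t7, 0 → $t7=0
li $t6, 13 → $t6=13
add $t7, $t7, 4 → $t7=0+4=4
rem $t7, $t7, 9 → $t7=4%9=4
sub $t6, $t6, 1 → $t6=13-1=12
cmp $t6, 6  (cmp 12,6)
bgt L0: taken
add $t7, $t7, 4 → $t7=4+4=8
rem $t7, $t7, 9 → $t7=8%9=8
sub $t6, $t6, 1 → $t6=12-1=11
cmp $t6, 6  (cmp 11,6)
bgt L0: taken
add $t7, $t7, 4 → $t7=8+4=12
rem $t7, $t7, 9 → $t7=12%9=3
sub $t6, $t6, 1 → $t6=11-1=10
cmp $t6, 6  (cmp 10,6)
bgt L0: taken
add $t7, $t7, 4 → $t7=3+4=7
rem $t7, $t7, 9 → $t7=7%9=7
sub $t6, $t6, 1 → $t6=10-1=9
cmp $t6, 6  (cmp 9,6)
bgt L0: taken
add $t7, $t7, 4 → $t7=7+4=11
rem $t7, $t7, 9 → $t7=11%9=2
sub $t6, $t6, 1 → $t6=9-1=8
cmp $t6, 6  (cmp 8,6)
bgt L0: taken
add $t7, $t7, 4 → $t7=2+4=6
rem $t7, $t7, 9 → $t7=6%9=6
sub $t6, $t6, 1 → $t6=8-1=7
cmp $t6, 6  (cmp 7,6)
bgt L0: taken
add $t7, $t7, 4 → $t7=6+4=10
rem $t7, $t7, 9 → $t7=10%9=1
sub $t6, $t6, 1 → $t6=7-1=6
cmp $t6, 6  (cmp 6,6)
bgt L0: not taken
add $t7, $t7, 5 → $t7=1+5=6
halt.
Total executed instructions: 39.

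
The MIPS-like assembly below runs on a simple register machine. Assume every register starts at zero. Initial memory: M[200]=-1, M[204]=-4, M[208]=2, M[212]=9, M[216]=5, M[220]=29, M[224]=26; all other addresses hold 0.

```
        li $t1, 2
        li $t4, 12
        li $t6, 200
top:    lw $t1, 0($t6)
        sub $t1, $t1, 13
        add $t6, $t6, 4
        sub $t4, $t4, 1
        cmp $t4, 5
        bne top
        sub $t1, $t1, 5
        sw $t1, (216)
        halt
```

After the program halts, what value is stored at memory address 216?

li $t1, 2 → $t1=2
li $t4, 12 → $t4=12
li $t6, 200 → $t6=200
lw $t1, 0($t6) → $t1=M[200]=-1
sub $t1, $t1, 13 → $t1=(-1)-13=-14
add $t6, $t6, 4 → $t6=200+4=204
sub $t4, $t4, 1 → $t4=12-1=11
cmp $t4, 5  (cmp 11,5)
bne top: taken
lw $t1, 0($t6) → $t1=M[204]=-4
sub $t1, $t1, 13 → $t1=(-4)-13=-17
add $t6, $t6, 4 → $t6=204+4=208
sub $t4, $t4, 1 → $t4=11-1=10
cmp $t4, 5  (cmp 10,5)
bne top: taken
lw $t1, 0($t6) → $t1=M[208]=2
sub $t1, $t1, 13 → $t1=2-13=-11
add $t6, $t6, 4 → $t6=208+4=212
sub $t4, $t4, 1 → $t4=10-1=9
cmp $t4, 5  (cmp 9,5)
bne top: taken
lw $t1, 0($t6) → $t1=M[212]=9
sub $t1, $t1, 13 → $t1=9-13=-4
add $t6, $t6, 4 → $t6=212+4=216
sub $t4, $t4, 1 → $t4=9-1=8
cmp $t4, 5  (cmp 8,5)
bne top: taken
lw $t1, 0($t6) → $t1=M[216]=5
sub $t1, $t1, 13 → $t1=5-13=-8
add $t6, $t6, 4 → $t6=216+4=220
sub $t4, $t4, 1 → $t4=8-1=7
cmp $t4, 5  (cmp 7,5)
bne top: taken
lw $t1, 0($t6) → $t1=M[220]=29
sub $t1, $t1, 13 → $t1=29-13=16
add $t6, $t6, 4 → $t6=220+4=224
sub $t4, $t4, 1 → $t4=7-1=6
cmp $t4, 5  (cmp 6,5)
bne top: taken
lw $t1, 0($t6) → $t1=M[224]=26
sub $t1, $t1, 13 → $t1=26-13=13
add $t6, $t6, 4 → $t6=224+4=228
sub $t4, $t4, 1 → $t4=6-1=5
cmp $t4, 5  (cmp 5,5)
bne top: not taken
sub $t1, $t1, 5 → $t1=13-5=8
sw $t1, (216) → M[216]=8
halt.

8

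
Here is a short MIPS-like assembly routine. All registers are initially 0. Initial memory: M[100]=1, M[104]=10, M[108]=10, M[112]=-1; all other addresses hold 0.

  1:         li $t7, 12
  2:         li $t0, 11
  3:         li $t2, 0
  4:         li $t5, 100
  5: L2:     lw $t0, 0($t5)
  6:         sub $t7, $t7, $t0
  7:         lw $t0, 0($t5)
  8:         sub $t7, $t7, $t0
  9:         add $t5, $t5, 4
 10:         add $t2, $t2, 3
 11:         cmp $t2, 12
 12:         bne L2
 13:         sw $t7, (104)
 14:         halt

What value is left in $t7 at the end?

$t7=12
$t0=11
$t2=0
$t5=100
$t0=M[100]=1
$t7=12-1=11
$t0=M[100]=1
$t7=11-1=10
$t5=100+4=104
$t2=0+3=3
cmp $t2, 12  (cmp 3,12)
bne L2: taken
$t0=M[104]=10
$t7=10-10=0
$t0=M[104]=10
$t7=0-10=-10
$t5=104+4=108
$t2=3+3=6
cmp $t2, 12  (cmp 6,12)
bne L2: taken
$t0=M[108]=10
$t7=(-10)-10=-20
$t0=M[108]=10
$t7=(-20)-10=-30
$t5=108+4=112
$t2=6+3=9
cmp $t2, 12  (cmp 9,12)
bne L2: taken
$t0=M[112]=-1
$t7=(-30)-(-1)=-29
$t0=M[112]=-1
$t7=(-29)-(-1)=-28
$t5=112+4=116
$t2=9+3=12
cmp $t2, 12  (cmp 12,12)
bne L2: not taken
sw $t7, (104) → M[104]=-28
halt.

-28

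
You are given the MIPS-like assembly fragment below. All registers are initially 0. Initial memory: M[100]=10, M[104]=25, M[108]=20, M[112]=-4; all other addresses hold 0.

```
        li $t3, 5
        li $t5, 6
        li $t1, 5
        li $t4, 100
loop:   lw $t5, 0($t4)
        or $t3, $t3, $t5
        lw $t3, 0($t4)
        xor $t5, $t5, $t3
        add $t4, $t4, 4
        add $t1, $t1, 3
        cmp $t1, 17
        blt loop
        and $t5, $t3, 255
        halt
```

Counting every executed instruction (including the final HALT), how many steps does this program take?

after li $t3, 5: $t3=5
after li $t5, 6: $t5=6
after li $t1, 5: $t1=5
after li $t4, 100: $t4=100
after lw $t5, 0($t4): $t5=M[100]=10
after or $t3, $t3, $t5: $t3=5|10=15
after lw $t3, 0($t4): $t3=M[100]=10
after xor $t5, $t5, $t3: $t5=10^10=0
after add $t4, $t4, 4: $t4=100+4=104
after add $t1, $t1, 3: $t1=5+3=8
cmp $t1, 17  (cmp 8,17)
blt loop: taken
after lw $t5, 0($t4): $t5=M[104]=25
after or $t3, $t3, $t5: $t3=10|25=27
after lw $t3, 0($t4): $t3=M[104]=25
after xor $t5, $t5, $t3: $t5=25^25=0
after add $t4, $t4, 4: $t4=104+4=108
after add $t1, $t1, 3: $t1=8+3=11
cmp $t1, 17  (cmp 11,17)
blt loop: taken
after lw $t5, 0($t4): $t5=M[108]=20
after or $t3, $t3, $t5: $t3=25|20=29
after lw $t3, 0($t4): $t3=M[108]=20
after xor $t5, $t5, $t3: $t5=20^20=0
after add $t4, $t4, 4: $t4=108+4=112
after add $t1, $t1, 3: $t1=11+3=14
cmp $t1, 17  (cmp 14,17)
blt loop: taken
after lw $t5, 0($t4): $t5=M[112]=-4
after or $t3, $t3, $t5: $t3=20|(-4)=-4
after lw $t3, 0($t4): $t3=M[112]=-4
after xor $t5, $t5, $t3: $t5=(-4)^(-4)=0
after add $t4, $t4, 4: $t4=112+4=116
after add $t1, $t1, 3: $t1=14+3=17
cmp $t1, 17  (cmp 17,17)
blt loop: not taken
after and $t5, $t3, 255: $t5=(-4)&255=252
halt.
Total executed instructions: 38.

38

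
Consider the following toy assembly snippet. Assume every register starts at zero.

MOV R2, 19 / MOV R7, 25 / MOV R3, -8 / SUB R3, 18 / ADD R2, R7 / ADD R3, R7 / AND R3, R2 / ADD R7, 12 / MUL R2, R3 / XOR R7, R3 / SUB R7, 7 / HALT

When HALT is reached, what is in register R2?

1936

MOV R2, 19 → R2=19
MOV R7, 25 → R7=25
MOV R3, -8 → R3=-8
SUB R3, 18 → R3=(-8)-18=-26
ADD R2, R7 → R2=19+25=44
ADD R3, R7 → R3=(-26)+25=-1
AND R3, R2 → R3=(-1)&44=44
ADD R7, 12 → R7=25+12=37
MUL R2, R3 → R2=44*44=1936
XOR R7, R3 → R7=37^44=9
SUB R7, 7 → R7=9-7=2
halt.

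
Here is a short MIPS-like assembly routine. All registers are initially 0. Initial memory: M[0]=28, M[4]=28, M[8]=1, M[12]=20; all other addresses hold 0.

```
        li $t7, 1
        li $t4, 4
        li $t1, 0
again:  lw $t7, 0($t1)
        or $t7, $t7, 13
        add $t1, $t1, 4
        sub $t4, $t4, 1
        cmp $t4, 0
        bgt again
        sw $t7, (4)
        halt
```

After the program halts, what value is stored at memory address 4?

after li $t7, 1: $t7=1
after li $t4, 4: $t4=4
after li $t1, 0: $t1=0
after lw $t7, 0($t1): $t7=M[0]=28
after or $t7, $t7, 13: $t7=28|13=29
after add $t1, $t1, 4: $t1=0+4=4
after sub $t4, $t4, 1: $t4=4-1=3
cmp $t4, 0  (cmp 3,0)
bgt again: taken
after lw $t7, 0($t1): $t7=M[4]=28
after or $t7, $t7, 13: $t7=28|13=29
after add $t1, $t1, 4: $t1=4+4=8
after sub $t4, $t4, 1: $t4=3-1=2
cmp $t4, 0  (cmp 2,0)
bgt again: taken
after lw $t7, 0($t1): $t7=M[8]=1
after or $t7, $t7, 13: $t7=1|13=13
after add $t1, $t1, 4: $t1=8+4=12
after sub $t4, $t4, 1: $t4=2-1=1
cmp $t4, 0  (cmp 1,0)
bgt again: taken
after lw $t7, 0($t1): $t7=M[12]=20
after or $t7, $t7, 13: $t7=20|13=29
after add $t1, $t1, 4: $t1=12+4=16
after sub $t4, $t4, 1: $t4=1-1=0
cmp $t4, 0  (cmp 0,0)
bgt again: not taken
sw $t7, (4) → M[4]=29
halt.

29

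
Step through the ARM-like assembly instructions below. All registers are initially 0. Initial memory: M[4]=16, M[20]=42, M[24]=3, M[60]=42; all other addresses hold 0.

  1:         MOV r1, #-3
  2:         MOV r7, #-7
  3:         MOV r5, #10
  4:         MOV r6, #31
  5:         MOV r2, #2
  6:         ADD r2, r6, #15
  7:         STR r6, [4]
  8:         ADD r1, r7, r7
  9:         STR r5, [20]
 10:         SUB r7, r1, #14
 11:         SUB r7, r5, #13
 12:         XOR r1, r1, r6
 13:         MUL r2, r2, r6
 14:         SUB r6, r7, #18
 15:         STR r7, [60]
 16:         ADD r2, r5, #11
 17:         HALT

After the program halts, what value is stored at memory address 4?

31

MOV r1, #-3 → r1=-3
MOV r7, #-7 → r7=-7
MOV r5, #10 → r5=10
MOV r6, #31 → r6=31
MOV r2, #2 → r2=2
ADD r2, r6, #15 → r2=31+15=46
STR r6, [4] → M[4]=31
ADD r1, r7, r7 → r1=(-7)+(-7)=-14
STR r5, [20] → M[20]=10
SUB r7, r1, #14 → r7=(-14)-14=-28
SUB r7, r5, #13 → r7=10-13=-3
XOR r1, r1, r6 → r1=(-14)^31=-19
MUL r2, r2, r6 → r2=46*31=1426
SUB r6, r7, #18 → r6=(-3)-18=-21
STR r7, [60] → M[60]=-3
ADD r2, r5, #11 → r2=10+11=21
halt.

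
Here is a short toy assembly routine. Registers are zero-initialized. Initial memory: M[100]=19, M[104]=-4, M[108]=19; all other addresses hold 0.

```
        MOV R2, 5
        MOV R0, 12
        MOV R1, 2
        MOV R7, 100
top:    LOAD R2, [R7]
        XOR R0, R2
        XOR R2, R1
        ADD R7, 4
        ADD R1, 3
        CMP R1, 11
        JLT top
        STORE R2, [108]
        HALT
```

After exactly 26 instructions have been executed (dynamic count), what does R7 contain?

MOV R2, 5 → R2=5
MOV R0, 12 → R0=12
MOV R1, 2 → R1=2
MOV R7, 100 → R7=100
LOAD R2, [R7] → R2=M[100]=19
XOR R0, R2 → R0=12^19=31
XOR R2, R1 → R2=19^2=17
ADD R7, 4 → R7=100+4=104
ADD R1, 3 → R1=2+3=5
CMP R1, 11  (cmp 5,11)
JLT top: taken
LOAD R2, [R7] → R2=M[104]=-4
XOR R0, R2 → R0=31^(-4)=-29
XOR R2, R1 → R2=(-4)^5=-7
ADD R7, 4 → R7=104+4=108
ADD R1, 3 → R1=5+3=8
CMP R1, 11  (cmp 8,11)
JLT top: taken
LOAD R2, [R7] → R2=M[108]=19
XOR R0, R2 → R0=(-29)^19=-16
XOR R2, R1 → R2=19^8=27
ADD R7, 4 → R7=108+4=112
ADD R1, 3 → R1=8+3=11
CMP R1, 11  (cmp 11,11)
JLT top: not taken
STORE R2, [108] → M[108]=27
After step 26: R7 = 112.

112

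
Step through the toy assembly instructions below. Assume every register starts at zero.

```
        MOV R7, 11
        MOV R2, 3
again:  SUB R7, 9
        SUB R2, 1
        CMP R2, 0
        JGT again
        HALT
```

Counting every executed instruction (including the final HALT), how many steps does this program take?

15

R7=11
R2=3
R7=11-9=2
R2=3-1=2
CMP R2, 0  (cmp 2,0)
JGT again: taken
R7=2-9=-7
R2=2-1=1
CMP R2, 0  (cmp 1,0)
JGT again: taken
R7=(-7)-9=-16
R2=1-1=0
CMP R2, 0  (cmp 0,0)
JGT again: not taken
halt.
Total executed instructions: 15.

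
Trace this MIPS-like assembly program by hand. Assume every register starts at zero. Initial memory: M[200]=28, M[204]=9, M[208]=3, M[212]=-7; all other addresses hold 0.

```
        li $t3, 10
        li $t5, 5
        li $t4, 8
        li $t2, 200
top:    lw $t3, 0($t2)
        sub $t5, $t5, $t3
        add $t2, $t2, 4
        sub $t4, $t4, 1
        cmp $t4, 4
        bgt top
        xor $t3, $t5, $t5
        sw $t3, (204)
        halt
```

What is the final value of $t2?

216

$t3=10
$t5=5
$t4=8
$t2=200
$t3=M[200]=28
$t5=5-28=-23
$t2=200+4=204
$t4=8-1=7
cmp $t4, 4  (cmp 7,4)
bgt top: taken
$t3=M[204]=9
$t5=(-23)-9=-32
$t2=204+4=208
$t4=7-1=6
cmp $t4, 4  (cmp 6,4)
bgt top: taken
$t3=M[208]=3
$t5=(-32)-3=-35
$t2=208+4=212
$t4=6-1=5
cmp $t4, 4  (cmp 5,4)
bgt top: taken
$t3=M[212]=-7
$t5=(-35)-(-7)=-28
$t2=212+4=216
$t4=5-1=4
cmp $t4, 4  (cmp 4,4)
bgt top: not taken
$t3=(-28)^(-28)=0
sw $t3, (204) → M[204]=0
halt.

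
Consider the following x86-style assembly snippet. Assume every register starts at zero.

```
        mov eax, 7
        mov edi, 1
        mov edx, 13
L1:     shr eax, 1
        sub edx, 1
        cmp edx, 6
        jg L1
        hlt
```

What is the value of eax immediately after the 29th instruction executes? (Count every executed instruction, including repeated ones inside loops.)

0

mov eax, 7 → eax=7
mov edi, 1 → edi=1
mov edx, 13 → edx=13
shr eax, 1 → eax=7>>1=3
sub edx, 1 → edx=13-1=12
cmp edx, 6  (cmp 12,6)
jg L1: taken
shr eax, 1 → eax=3>>1=1
sub edx, 1 → edx=12-1=11
cmp edx, 6  (cmp 11,6)
jg L1: taken
shr eax, 1 → eax=1>>1=0
sub edx, 1 → edx=11-1=10
cmp edx, 6  (cmp 10,6)
jg L1: taken
shr eax, 1 → eax=0>>1=0
sub edx, 1 → edx=10-1=9
cmp edx, 6  (cmp 9,6)
jg L1: taken
shr eax, 1 → eax=0>>1=0
sub edx, 1 → edx=9-1=8
cmp edx, 6  (cmp 8,6)
jg L1: taken
shr eax, 1 → eax=0>>1=0
sub edx, 1 → edx=8-1=7
cmp edx, 6  (cmp 7,6)
jg L1: taken
shr eax, 1 → eax=0>>1=0
sub edx, 1 → edx=7-1=6
After step 29: eax = 0.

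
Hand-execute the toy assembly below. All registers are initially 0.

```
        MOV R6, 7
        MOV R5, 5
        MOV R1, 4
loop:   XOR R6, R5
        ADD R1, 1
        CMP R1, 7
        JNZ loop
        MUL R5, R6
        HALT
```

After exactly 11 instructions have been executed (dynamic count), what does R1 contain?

6

after MOV R6, 7: R6=7
after MOV R5, 5: R5=5
after MOV R1, 4: R1=4
after XOR R6, R5: R6=7^5=2
after ADD R1, 1: R1=4+1=5
CMP R1, 7  (cmp 5,7)
JNZ loop: taken
after XOR R6, R5: R6=2^5=7
after ADD R1, 1: R1=5+1=6
CMP R1, 7  (cmp 6,7)
JNZ loop: taken
After step 11: R1 = 6.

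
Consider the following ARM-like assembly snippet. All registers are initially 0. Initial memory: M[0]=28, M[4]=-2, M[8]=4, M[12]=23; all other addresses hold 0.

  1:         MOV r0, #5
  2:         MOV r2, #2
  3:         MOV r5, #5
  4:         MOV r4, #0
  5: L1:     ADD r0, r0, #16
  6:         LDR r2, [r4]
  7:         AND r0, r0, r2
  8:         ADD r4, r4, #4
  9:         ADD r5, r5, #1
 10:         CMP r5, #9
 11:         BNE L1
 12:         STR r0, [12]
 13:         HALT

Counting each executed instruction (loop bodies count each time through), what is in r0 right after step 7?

20

r0=5
r2=2
r5=5
r4=0
r0=5+16=21
r2=M[0]=28
r0=21&28=20
After step 7: r0 = 20.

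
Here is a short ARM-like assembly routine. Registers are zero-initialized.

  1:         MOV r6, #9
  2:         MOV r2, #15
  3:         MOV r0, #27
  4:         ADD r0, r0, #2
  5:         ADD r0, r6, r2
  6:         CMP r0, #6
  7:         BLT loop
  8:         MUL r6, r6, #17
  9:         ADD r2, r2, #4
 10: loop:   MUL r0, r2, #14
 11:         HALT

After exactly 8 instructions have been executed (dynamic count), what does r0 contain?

MOV r6, #9 → r6=9
MOV r2, #15 → r2=15
MOV r0, #27 → r0=27
ADD r0, r0, #2 → r0=27+2=29
ADD r0, r6, r2 → r0=9+15=24
CMP r0, #6  (cmp 24,6)
BLT loop: not taken
MUL r6, r6, #17 → r6=9*17=153
After step 8: r0 = 24.

24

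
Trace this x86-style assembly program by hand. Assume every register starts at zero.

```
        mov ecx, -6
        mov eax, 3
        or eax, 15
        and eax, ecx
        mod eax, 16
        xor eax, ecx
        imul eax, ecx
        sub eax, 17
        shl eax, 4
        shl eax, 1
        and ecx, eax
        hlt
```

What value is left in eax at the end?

2528

ecx=-6
eax=3
eax=3|15=15
eax=15&(-6)=10
eax=10%16=10
eax=10^(-6)=-16
eax=(-16)*(-6)=96
eax=96-17=79
eax=79<<4=1264
eax=1264<<1=2528
ecx=(-6)&2528=2528
halt.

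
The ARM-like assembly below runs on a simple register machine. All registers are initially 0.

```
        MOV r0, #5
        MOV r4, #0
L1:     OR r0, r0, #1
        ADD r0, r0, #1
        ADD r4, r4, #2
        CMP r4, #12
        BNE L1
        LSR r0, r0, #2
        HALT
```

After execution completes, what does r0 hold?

4

after MOV r0, #5: r0=5
after MOV r4, #0: r4=0
after OR r0, r0, #1: r0=5|1=5
after ADD r0, r0, #1: r0=5+1=6
after ADD r4, r4, #2: r4=0+2=2
CMP r4, #12  (cmp 2,12)
BNE L1: taken
after OR r0, r0, #1: r0=6|1=7
after ADD r0, r0, #1: r0=7+1=8
after ADD r4, r4, #2: r4=2+2=4
CMP r4, #12  (cmp 4,12)
BNE L1: taken
after OR r0, r0, #1: r0=8|1=9
after ADD r0, r0, #1: r0=9+1=10
after ADD r4, r4, #2: r4=4+2=6
CMP r4, #12  (cmp 6,12)
BNE L1: taken
after OR r0, r0, #1: r0=10|1=11
after ADD r0, r0, #1: r0=11+1=12
after ADD r4, r4, #2: r4=6+2=8
CMP r4, #12  (cmp 8,12)
BNE L1: taken
after OR r0, r0, #1: r0=12|1=13
after ADD r0, r0, #1: r0=13+1=14
after ADD r4, r4, #2: r4=8+2=10
CMP r4, #12  (cmp 10,12)
BNE L1: taken
after OR r0, r0, #1: r0=14|1=15
after ADD r0, r0, #1: r0=15+1=16
after ADD r4, r4, #2: r4=10+2=12
CMP r4, #12  (cmp 12,12)
BNE L1: not taken
after LSR r0, r0, #2: r0=16>>2=4
halt.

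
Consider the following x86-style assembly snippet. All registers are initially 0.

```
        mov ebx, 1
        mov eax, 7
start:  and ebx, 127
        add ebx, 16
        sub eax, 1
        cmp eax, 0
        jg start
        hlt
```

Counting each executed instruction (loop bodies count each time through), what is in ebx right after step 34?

113

ebx=1
eax=7
ebx=1&127=1
ebx=1+16=17
eax=7-1=6
cmp eax, 0  (cmp 6,0)
jg start: taken
ebx=17&127=17
ebx=17+16=33
eax=6-1=5
cmp eax, 0  (cmp 5,0)
jg start: taken
ebx=33&127=33
ebx=33+16=49
eax=5-1=4
cmp eax, 0  (cmp 4,0)
jg start: taken
ebx=49&127=49
ebx=49+16=65
eax=4-1=3
cmp eax, 0  (cmp 3,0)
jg start: taken
ebx=65&127=65
ebx=65+16=81
eax=3-1=2
cmp eax, 0  (cmp 2,0)
jg start: taken
ebx=81&127=81
ebx=81+16=97
eax=2-1=1
cmp eax, 0  (cmp 1,0)
jg start: taken
ebx=97&127=97
ebx=97+16=113
After step 34: ebx = 113.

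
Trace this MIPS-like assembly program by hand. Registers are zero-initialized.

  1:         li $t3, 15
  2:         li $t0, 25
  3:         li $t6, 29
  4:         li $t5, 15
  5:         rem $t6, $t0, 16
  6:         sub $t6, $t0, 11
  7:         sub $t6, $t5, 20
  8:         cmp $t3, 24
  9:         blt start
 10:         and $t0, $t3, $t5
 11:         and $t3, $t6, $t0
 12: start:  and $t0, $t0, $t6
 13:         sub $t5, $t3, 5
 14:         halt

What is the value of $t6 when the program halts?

$t3=15
$t0=25
$t6=29
$t5=15
$t6=25%16=9
$t6=25-11=14
$t6=15-20=-5
cmp $t3, 24  (cmp 15,24)
blt start: taken
$t0=25&(-5)=25
$t5=15-5=10
halt.

-5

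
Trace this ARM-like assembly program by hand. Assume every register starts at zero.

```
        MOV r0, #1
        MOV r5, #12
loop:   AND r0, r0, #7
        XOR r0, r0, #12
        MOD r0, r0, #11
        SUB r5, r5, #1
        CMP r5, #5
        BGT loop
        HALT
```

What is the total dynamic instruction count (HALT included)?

45

after MOV r0, #1: r0=1
after MOV r5, #12: r5=12
after AND r0, r0, #7: r0=1&7=1
after XOR r0, r0, #12: r0=1^12=13
after MOD r0, r0, #11: r0=13%11=2
after SUB r5, r5, #1: r5=12-1=11
CMP r5, #5  (cmp 11,5)
BGT loop: taken
after AND r0, r0, #7: r0=2&7=2
after XOR r0, r0, #12: r0=2^12=14
after MOD r0, r0, #11: r0=14%11=3
after SUB r5, r5, #1: r5=11-1=10
CMP r5, #5  (cmp 10,5)
BGT loop: taken
after AND r0, r0, #7: r0=3&7=3
after XOR r0, r0, #12: r0=3^12=15
after MOD r0, r0, #11: r0=15%11=4
after SUB r5, r5, #1: r5=10-1=9
CMP r5, #5  (cmp 9,5)
BGT loop: taken
after AND r0, r0, #7: r0=4&7=4
after XOR r0, r0, #12: r0=4^12=8
after MOD r0, r0, #11: r0=8%11=8
after SUB r5, r5, #1: r5=9-1=8
CMP r5, #5  (cmp 8,5)
BGT loop: taken
after AND r0, r0, #7: r0=8&7=0
after XOR r0, r0, #12: r0=0^12=12
after MOD r0, r0, #11: r0=12%11=1
after SUB r5, r5, #1: r5=8-1=7
CMP r5, #5  (cmp 7,5)
BGT loop: taken
after AND r0, r0, #7: r0=1&7=1
after XOR r0, r0, #12: r0=1^12=13
after MOD r0, r0, #11: r0=13%11=2
after SUB r5, r5, #1: r5=7-1=6
CMP r5, #5  (cmp 6,5)
BGT loop: taken
after AND r0, r0, #7: r0=2&7=2
after XOR r0, r0, #12: r0=2^12=14
after MOD r0, r0, #11: r0=14%11=3
after SUB r5, r5, #1: r5=6-1=5
CMP r5, #5  (cmp 5,5)
BGT loop: not taken
halt.
Total executed instructions: 45.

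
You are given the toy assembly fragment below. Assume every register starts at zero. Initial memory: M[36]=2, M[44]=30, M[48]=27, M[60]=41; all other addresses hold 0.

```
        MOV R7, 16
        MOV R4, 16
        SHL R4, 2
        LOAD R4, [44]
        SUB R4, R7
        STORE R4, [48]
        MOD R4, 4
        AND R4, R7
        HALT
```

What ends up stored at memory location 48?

14

after MOV R7, 16: R7=16
after MOV R4, 16: R4=16
after SHL R4, 2: R4=16<<2=64
after LOAD R4, [44]: R4=M[44]=30
after SUB R4, R7: R4=30-16=14
STORE R4, [48] → M[48]=14
after MOD R4, 4: R4=14%4=2
after AND R4, R7: R4=2&16=0
halt.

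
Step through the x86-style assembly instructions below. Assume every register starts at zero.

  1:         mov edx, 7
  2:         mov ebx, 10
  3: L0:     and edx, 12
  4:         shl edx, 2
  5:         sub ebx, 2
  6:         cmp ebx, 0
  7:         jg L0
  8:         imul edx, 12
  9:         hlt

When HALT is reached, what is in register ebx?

after mov edx, 7: edx=7
after mov ebx, 10: ebx=10
after and edx, 12: edx=7&12=4
after shl edx, 2: edx=4<<2=16
after sub ebx, 2: ebx=10-2=8
cmp ebx, 0  (cmp 8,0)
jg L0: taken
after and edx, 12: edx=16&12=0
after shl edx, 2: edx=0<<2=0
after sub ebx, 2: ebx=8-2=6
cmp ebx, 0  (cmp 6,0)
jg L0: taken
after and edx, 12: edx=0&12=0
after shl edx, 2: edx=0<<2=0
after sub ebx, 2: ebx=6-2=4
cmp ebx, 0  (cmp 4,0)
jg L0: taken
after and edx, 12: edx=0&12=0
after shl edx, 2: edx=0<<2=0
after sub ebx, 2: ebx=4-2=2
cmp ebx, 0  (cmp 2,0)
jg L0: taken
after and edx, 12: edx=0&12=0
after shl edx, 2: edx=0<<2=0
after sub ebx, 2: ebx=2-2=0
cmp ebx, 0  (cmp 0,0)
jg L0: not taken
after imul edx, 12: edx=0*12=0
halt.

0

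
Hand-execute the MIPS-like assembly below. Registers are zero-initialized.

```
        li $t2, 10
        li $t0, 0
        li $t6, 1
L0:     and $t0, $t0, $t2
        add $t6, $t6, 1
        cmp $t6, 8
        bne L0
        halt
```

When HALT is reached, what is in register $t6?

$t2=10
$t0=0
$t6=1
$t0=0&10=0
$t6=1+1=2
cmp $t6, 8  (cmp 2,8)
bne L0: taken
$t0=0&10=0
$t6=2+1=3
cmp $t6, 8  (cmp 3,8)
bne L0: taken
$t0=0&10=0
$t6=3+1=4
cmp $t6, 8  (cmp 4,8)
bne L0: taken
$t0=0&10=0
$t6=4+1=5
cmp $t6, 8  (cmp 5,8)
bne L0: taken
$t0=0&10=0
$t6=5+1=6
cmp $t6, 8  (cmp 6,8)
bne L0: taken
$t0=0&10=0
$t6=6+1=7
cmp $t6, 8  (cmp 7,8)
bne L0: taken
$t0=0&10=0
$t6=7+1=8
cmp $t6, 8  (cmp 8,8)
bne L0: not taken
halt.

8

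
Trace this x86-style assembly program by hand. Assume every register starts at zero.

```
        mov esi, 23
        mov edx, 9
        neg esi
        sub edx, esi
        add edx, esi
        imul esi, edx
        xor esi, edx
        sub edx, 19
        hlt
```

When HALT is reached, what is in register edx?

mov esi, 23 → esi=23
mov edx, 9 → edx=9
neg esi → esi=-(23)=-23
sub edx, esi → edx=9-(-23)=32
add edx, esi → edx=32+(-23)=9
imul esi, edx → esi=(-23)*9=-207
xor esi, edx → esi=(-207)^9=-200
sub edx, 19 → edx=9-19=-10
halt.

-10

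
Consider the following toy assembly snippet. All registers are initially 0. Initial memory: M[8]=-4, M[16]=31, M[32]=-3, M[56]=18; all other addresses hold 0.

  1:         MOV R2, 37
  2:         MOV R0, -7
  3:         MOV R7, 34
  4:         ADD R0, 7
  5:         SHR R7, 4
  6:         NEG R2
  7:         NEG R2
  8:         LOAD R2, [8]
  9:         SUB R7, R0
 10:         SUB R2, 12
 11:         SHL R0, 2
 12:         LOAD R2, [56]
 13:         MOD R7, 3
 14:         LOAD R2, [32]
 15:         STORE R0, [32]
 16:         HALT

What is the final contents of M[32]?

MOV R2, 37 → R2=37
MOV R0, -7 → R0=-7
MOV R7, 34 → R7=34
ADD R0, 7 → R0=(-7)+7=0
SHR R7, 4 → R7=34>>4=2
NEG R2 → R2=-(37)=-37
NEG R2 → R2=-(-37)=37
LOAD R2, [8] → R2=M[8]=-4
SUB R7, R0 → R7=2-0=2
SUB R2, 12 → R2=(-4)-12=-16
SHL R0, 2 → R0=0<<2=0
LOAD R2, [56] → R2=M[56]=18
MOD R7, 3 → R7=2%3=2
LOAD R2, [32] → R2=M[32]=-3
STORE R0, [32] → M[32]=0
halt.

0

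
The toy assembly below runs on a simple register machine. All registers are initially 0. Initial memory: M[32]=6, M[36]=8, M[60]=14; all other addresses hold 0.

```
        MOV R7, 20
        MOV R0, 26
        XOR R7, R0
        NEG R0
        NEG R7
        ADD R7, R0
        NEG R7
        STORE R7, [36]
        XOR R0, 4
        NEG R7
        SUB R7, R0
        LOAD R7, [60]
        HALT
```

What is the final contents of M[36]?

MOV R7, 20 → R7=20
MOV R0, 26 → R0=26
XOR R7, R0 → R7=20^26=14
NEG R0 → R0=-(26)=-26
NEG R7 → R7=-(14)=-14
ADD R7, R0 → R7=(-14)+(-26)=-40
NEG R7 → R7=-(-40)=40
STORE R7, [36] → M[36]=40
XOR R0, 4 → R0=(-26)^4=-30
NEG R7 → R7=-(40)=-40
SUB R7, R0 → R7=(-40)-(-30)=-10
LOAD R7, [60] → R7=M[60]=14
halt.

40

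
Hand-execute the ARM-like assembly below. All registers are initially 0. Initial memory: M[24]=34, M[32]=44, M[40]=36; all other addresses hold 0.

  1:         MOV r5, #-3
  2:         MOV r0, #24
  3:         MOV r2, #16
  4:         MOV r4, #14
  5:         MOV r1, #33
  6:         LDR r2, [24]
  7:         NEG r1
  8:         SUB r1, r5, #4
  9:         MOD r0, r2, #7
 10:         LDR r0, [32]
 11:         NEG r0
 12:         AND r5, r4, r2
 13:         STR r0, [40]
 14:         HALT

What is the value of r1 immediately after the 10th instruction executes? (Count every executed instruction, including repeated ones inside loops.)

MOV r5, #-3 → r5=-3
MOV r0, #24 → r0=24
MOV r2, #16 → r2=16
MOV r4, #14 → r4=14
MOV r1, #33 → r1=33
LDR r2, [24] → r2=M[24]=34
NEG r1 → r1=-(33)=-33
SUB r1, r5, #4 → r1=(-3)-4=-7
MOD r0, r2, #7 → r0=34%7=6
LDR r0, [32] → r0=M[32]=44
After step 10: r1 = -7.

-7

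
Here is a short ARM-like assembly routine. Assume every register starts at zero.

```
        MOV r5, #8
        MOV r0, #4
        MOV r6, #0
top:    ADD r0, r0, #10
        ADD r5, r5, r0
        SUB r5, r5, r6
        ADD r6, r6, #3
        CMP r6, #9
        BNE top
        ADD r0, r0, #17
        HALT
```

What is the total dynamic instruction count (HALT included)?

23

after MOV r5, #8: r5=8
after MOV r0, #4: r0=4
after MOV r6, #0: r6=0
after ADD r0, r0, #10: r0=4+10=14
after ADD r5, r5, r0: r5=8+14=22
after SUB r5, r5, r6: r5=22-0=22
after ADD r6, r6, #3: r6=0+3=3
CMP r6, #9  (cmp 3,9)
BNE top: taken
after ADD r0, r0, #10: r0=14+10=24
after ADD r5, r5, r0: r5=22+24=46
after SUB r5, r5, r6: r5=46-3=43
after ADD r6, r6, #3: r6=3+3=6
CMP r6, #9  (cmp 6,9)
BNE top: taken
after ADD r0, r0, #10: r0=24+10=34
after ADD r5, r5, r0: r5=43+34=77
after SUB r5, r5, r6: r5=77-6=71
after ADD r6, r6, #3: r6=6+3=9
CMP r6, #9  (cmp 9,9)
BNE top: not taken
after ADD r0, r0, #17: r0=34+17=51
halt.
Total executed instructions: 23.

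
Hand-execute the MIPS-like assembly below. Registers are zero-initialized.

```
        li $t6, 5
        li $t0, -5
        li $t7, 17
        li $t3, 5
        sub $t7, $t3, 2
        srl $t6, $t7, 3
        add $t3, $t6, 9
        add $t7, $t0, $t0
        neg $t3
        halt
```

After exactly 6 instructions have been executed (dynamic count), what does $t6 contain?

after li $t6, 5: $t6=5
after li $t0, -5: $t0=-5
after li $t7, 17: $t7=17
after li $t3, 5: $t3=5
after sub $t7, $t3, 2: $t7=5-2=3
after srl $t6, $t7, 3: $t6=3>>3=0
After step 6: $t6 = 0.

0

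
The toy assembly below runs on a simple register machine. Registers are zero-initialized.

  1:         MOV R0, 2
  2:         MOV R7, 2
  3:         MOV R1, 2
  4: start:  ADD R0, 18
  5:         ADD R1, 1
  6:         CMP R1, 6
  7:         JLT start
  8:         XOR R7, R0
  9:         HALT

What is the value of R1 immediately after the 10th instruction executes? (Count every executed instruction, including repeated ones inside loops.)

4

R0=2
R7=2
R1=2
R0=2+18=20
R1=2+1=3
CMP R1, 6  (cmp 3,6)
JLT start: taken
R0=20+18=38
R1=3+1=4
CMP R1, 6  (cmp 4,6)
After step 10: R1 = 4.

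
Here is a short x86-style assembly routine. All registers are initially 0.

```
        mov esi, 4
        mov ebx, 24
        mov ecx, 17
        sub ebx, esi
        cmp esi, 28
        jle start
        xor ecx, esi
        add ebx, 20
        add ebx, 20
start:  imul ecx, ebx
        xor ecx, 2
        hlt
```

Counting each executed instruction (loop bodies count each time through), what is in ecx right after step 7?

esi=4
ebx=24
ecx=17
ebx=24-4=20
cmp esi, 28  (cmp 4,28)
jle start: taken
ecx=17*20=340
After step 7: ecx = 340.

340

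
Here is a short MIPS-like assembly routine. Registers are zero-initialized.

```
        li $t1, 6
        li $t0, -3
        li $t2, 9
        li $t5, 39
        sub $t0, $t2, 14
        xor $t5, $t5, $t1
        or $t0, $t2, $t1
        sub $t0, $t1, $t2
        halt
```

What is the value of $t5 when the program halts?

$t1=6
$t0=-3
$t2=9
$t5=39
$t0=9-14=-5
$t5=39^6=33
$t0=9|6=15
$t0=6-9=-3
halt.

33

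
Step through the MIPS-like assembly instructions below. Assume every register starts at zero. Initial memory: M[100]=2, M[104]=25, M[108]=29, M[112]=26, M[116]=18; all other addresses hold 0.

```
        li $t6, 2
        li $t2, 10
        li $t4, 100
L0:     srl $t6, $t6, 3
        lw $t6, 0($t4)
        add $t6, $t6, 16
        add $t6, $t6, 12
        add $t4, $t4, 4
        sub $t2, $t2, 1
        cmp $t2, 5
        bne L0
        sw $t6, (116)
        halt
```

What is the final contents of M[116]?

$t6=2
$t2=10
$t4=100
$t6=2>>3=0
$t6=M[100]=2
$t6=2+16=18
$t6=18+12=30
$t4=100+4=104
$t2=10-1=9
cmp $t2, 5  (cmp 9,5)
bne L0: taken
$t6=30>>3=3
$t6=M[104]=25
$t6=25+16=41
$t6=41+12=53
$t4=104+4=108
$t2=9-1=8
cmp $t2, 5  (cmp 8,5)
bne L0: taken
$t6=53>>3=6
$t6=M[108]=29
$t6=29+16=45
$t6=45+12=57
$t4=108+4=112
$t2=8-1=7
cmp $t2, 5  (cmp 7,5)
bne L0: taken
$t6=57>>3=7
$t6=M[112]=26
$t6=26+16=42
$t6=42+12=54
$t4=112+4=116
$t2=7-1=6
cmp $t2, 5  (cmp 6,5)
bne L0: taken
$t6=54>>3=6
$t6=M[116]=18
$t6=18+16=34
$t6=34+12=46
$t4=116+4=120
$t2=6-1=5
cmp $t2, 5  (cmp 5,5)
bne L0: not taken
sw $t6, (116) → M[116]=46
halt.

46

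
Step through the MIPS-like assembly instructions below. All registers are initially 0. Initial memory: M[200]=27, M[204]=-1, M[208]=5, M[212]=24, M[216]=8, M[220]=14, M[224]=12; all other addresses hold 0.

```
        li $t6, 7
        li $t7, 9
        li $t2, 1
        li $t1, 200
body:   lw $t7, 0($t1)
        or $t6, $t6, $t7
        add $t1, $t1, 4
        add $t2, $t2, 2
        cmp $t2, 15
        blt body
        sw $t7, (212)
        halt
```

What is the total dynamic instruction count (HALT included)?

li $t6, 7 → $t6=7
li $t7, 9 → $t7=9
li $t2, 1 → $t2=1
li $t1, 200 → $t1=200
lw $t7, 0($t1) → $t7=M[200]=27
or $t6, $t6, $t7 → $t6=7|27=31
add $t1, $t1, 4 → $t1=200+4=204
add $t2, $t2, 2 → $t2=1+2=3
cmp $t2, 15  (cmp 3,15)
blt body: taken
lw $t7, 0($t1) → $t7=M[204]=-1
or $t6, $t6, $t7 → $t6=31|(-1)=-1
add $t1, $t1, 4 → $t1=204+4=208
add $t2, $t2, 2 → $t2=3+2=5
cmp $t2, 15  (cmp 5,15)
blt body: taken
lw $t7, 0($t1) → $t7=M[208]=5
or $t6, $t6, $t7 → $t6=(-1)|5=-1
add $t1, $t1, 4 → $t1=208+4=212
add $t2, $t2, 2 → $t2=5+2=7
cmp $t2, 15  (cmp 7,15)
blt body: taken
lw $t7, 0($t1) → $t7=M[212]=24
or $t6, $t6, $t7 → $t6=(-1)|24=-1
add $t1, $t1, 4 → $t1=212+4=216
add $t2, $t2, 2 → $t2=7+2=9
cmp $t2, 15  (cmp 9,15)
blt body: taken
lw $t7, 0($t1) → $t7=M[216]=8
or $t6, $t6, $t7 → $t6=(-1)|8=-1
add $t1, $t1, 4 → $t1=216+4=220
add $t2, $t2, 2 → $t2=9+2=11
cmp $t2, 15  (cmp 11,15)
blt body: taken
lw $t7, 0($t1) → $t7=M[220]=14
or $t6, $t6, $t7 → $t6=(-1)|14=-1
add $t1, $t1, 4 → $t1=220+4=224
add $t2, $t2, 2 → $t2=11+2=13
cmp $t2, 15  (cmp 13,15)
blt body: taken
lw $t7, 0($t1) → $t7=M[224]=12
or $t6, $t6, $t7 → $t6=(-1)|12=-1
add $t1, $t1, 4 → $t1=224+4=228
add $t2, $t2, 2 → $t2=13+2=15
cmp $t2, 15  (cmp 15,15)
blt body: not taken
sw $t7, (212) → M[212]=12
halt.
Total executed instructions: 48.

48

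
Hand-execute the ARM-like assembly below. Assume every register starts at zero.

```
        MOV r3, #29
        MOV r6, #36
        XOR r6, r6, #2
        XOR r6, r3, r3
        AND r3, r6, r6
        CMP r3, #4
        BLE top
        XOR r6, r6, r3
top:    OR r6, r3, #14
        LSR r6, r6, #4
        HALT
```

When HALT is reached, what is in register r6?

0

r3=29
r6=36
r6=36^2=38
r6=29^29=0
r3=0&0=0
CMP r3, #4  (cmp 0,4)
BLE top: taken
r6=0|14=14
r6=14>>4=0
halt.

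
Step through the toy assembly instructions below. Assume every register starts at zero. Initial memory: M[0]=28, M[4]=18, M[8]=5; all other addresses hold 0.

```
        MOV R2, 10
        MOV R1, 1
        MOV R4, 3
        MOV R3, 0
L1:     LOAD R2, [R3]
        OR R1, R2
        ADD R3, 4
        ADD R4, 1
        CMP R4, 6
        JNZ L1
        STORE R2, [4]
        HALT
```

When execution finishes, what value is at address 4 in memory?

5

R2=10
R1=1
R4=3
R3=0
R2=M[0]=28
R1=1|28=29
R3=0+4=4
R4=3+1=4
CMP R4, 6  (cmp 4,6)
JNZ L1: taken
R2=M[4]=18
R1=29|18=31
R3=4+4=8
R4=4+1=5
CMP R4, 6  (cmp 5,6)
JNZ L1: taken
R2=M[8]=5
R1=31|5=31
R3=8+4=12
R4=5+1=6
CMP R4, 6  (cmp 6,6)
JNZ L1: not taken
STORE R2, [4] → M[4]=5
halt.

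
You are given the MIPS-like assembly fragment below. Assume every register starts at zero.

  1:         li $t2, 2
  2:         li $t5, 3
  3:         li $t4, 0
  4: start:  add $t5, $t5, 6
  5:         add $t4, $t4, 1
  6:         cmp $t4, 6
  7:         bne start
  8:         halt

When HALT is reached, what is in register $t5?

39

$t2=2
$t5=3
$t4=0
$t5=3+6=9
$t4=0+1=1
cmp $t4, 6  (cmp 1,6)
bne start: taken
$t5=9+6=15
$t4=1+1=2
cmp $t4, 6  (cmp 2,6)
bne start: taken
$t5=15+6=21
$t4=2+1=3
cmp $t4, 6  (cmp 3,6)
bne start: taken
$t5=21+6=27
$t4=3+1=4
cmp $t4, 6  (cmp 4,6)
bne start: taken
$t5=27+6=33
$t4=4+1=5
cmp $t4, 6  (cmp 5,6)
bne start: taken
$t5=33+6=39
$t4=5+1=6
cmp $t4, 6  (cmp 6,6)
bne start: not taken
halt.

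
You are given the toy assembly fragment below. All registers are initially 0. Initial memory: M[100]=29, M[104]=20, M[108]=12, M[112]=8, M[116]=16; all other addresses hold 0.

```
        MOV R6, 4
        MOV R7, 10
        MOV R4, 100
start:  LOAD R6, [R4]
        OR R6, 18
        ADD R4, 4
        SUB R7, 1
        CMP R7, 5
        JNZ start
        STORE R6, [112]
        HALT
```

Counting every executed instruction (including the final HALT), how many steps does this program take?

MOV R6, 4 → R6=4
MOV R7, 10 → R7=10
MOV R4, 100 → R4=100
LOAD R6, [R4] → R6=M[100]=29
OR R6, 18 → R6=29|18=31
ADD R4, 4 → R4=100+4=104
SUB R7, 1 → R7=10-1=9
CMP R7, 5  (cmp 9,5)
JNZ start: taken
LOAD R6, [R4] → R6=M[104]=20
OR R6, 18 → R6=20|18=22
ADD R4, 4 → R4=104+4=108
SUB R7, 1 → R7=9-1=8
CMP R7, 5  (cmp 8,5)
JNZ start: taken
LOAD R6, [R4] → R6=M[108]=12
OR R6, 18 → R6=12|18=30
ADD R4, 4 → R4=108+4=112
SUB R7, 1 → R7=8-1=7
CMP R7, 5  (cmp 7,5)
JNZ start: taken
LOAD R6, [R4] → R6=M[112]=8
OR R6, 18 → R6=8|18=26
ADD R4, 4 → R4=112+4=116
SUB R7, 1 → R7=7-1=6
CMP R7, 5  (cmp 6,5)
JNZ start: taken
LOAD R6, [R4] → R6=M[116]=16
OR R6, 18 → R6=16|18=18
ADD R4, 4 → R4=116+4=120
SUB R7, 1 → R7=6-1=5
CMP R7, 5  (cmp 5,5)
JNZ start: not taken
STORE R6, [112] → M[112]=18
halt.
Total executed instructions: 35.

35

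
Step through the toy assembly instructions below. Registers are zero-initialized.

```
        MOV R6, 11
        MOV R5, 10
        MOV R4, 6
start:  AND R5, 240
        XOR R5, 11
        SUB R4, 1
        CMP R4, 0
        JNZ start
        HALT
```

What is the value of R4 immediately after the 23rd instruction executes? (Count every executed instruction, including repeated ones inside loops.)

2

after MOV R6, 11: R6=11
after MOV R5, 10: R5=10
after MOV R4, 6: R4=6
after AND R5, 240: R5=10&240=0
after XOR R5, 11: R5=0^11=11
after SUB R4, 1: R4=6-1=5
CMP R4, 0  (cmp 5,0)
JNZ start: taken
after AND R5, 240: R5=11&240=0
after XOR R5, 11: R5=0^11=11
after SUB R4, 1: R4=5-1=4
CMP R4, 0  (cmp 4,0)
JNZ start: taken
after AND R5, 240: R5=11&240=0
after XOR R5, 11: R5=0^11=11
after SUB R4, 1: R4=4-1=3
CMP R4, 0  (cmp 3,0)
JNZ start: taken
after AND R5, 240: R5=11&240=0
after XOR R5, 11: R5=0^11=11
after SUB R4, 1: R4=3-1=2
CMP R4, 0  (cmp 2,0)
JNZ start: taken
After step 23: R4 = 2.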